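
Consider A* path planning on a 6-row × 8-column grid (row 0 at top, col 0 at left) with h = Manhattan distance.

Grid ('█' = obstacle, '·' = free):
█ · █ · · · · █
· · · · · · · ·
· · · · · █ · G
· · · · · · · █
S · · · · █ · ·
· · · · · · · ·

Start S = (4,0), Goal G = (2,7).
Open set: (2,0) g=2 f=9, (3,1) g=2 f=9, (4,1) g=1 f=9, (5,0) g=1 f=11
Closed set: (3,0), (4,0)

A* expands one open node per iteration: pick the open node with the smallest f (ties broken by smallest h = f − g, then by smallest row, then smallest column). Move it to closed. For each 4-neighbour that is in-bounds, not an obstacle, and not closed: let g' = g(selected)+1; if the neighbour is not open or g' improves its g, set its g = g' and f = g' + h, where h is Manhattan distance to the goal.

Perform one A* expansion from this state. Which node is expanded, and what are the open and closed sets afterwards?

expanded=(2,0); open=[(1,0) g=3 f=11, (2,1) g=3 f=9, (3,1) g=2 f=9, (4,1) g=1 f=9, (5,0) g=1 f=11]; closed=[(2,0), (3,0), (4,0)]

step 1: expand (2,0) (f=9, h=7) → closed; open now [(1,0) g=3 f=11, (2,1) g=3 f=9, (3,1) g=2 f=9, (4,1) g=1 f=9, (5,0) g=1 f=11]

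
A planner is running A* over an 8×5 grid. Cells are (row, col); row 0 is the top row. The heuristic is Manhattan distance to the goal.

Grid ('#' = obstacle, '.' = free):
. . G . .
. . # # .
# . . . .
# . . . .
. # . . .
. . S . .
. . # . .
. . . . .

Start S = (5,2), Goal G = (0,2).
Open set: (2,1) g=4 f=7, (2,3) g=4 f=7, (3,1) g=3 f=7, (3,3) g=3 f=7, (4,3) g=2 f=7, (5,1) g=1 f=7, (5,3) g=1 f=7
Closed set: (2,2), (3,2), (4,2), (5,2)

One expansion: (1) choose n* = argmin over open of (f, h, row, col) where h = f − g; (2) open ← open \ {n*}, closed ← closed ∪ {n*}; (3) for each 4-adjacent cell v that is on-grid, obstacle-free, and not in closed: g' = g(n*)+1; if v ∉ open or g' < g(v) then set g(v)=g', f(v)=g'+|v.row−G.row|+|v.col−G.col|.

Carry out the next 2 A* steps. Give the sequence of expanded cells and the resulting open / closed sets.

order=[(2,1) → (1,1)]; open=[(0,1) g=6 f=7, (1,0) g=6 f=9, (2,3) g=4 f=7, (3,1) g=3 f=7, (3,3) g=3 f=7, (4,3) g=2 f=7, (5,1) g=1 f=7, (5,3) g=1 f=7]; closed=[(1,1), (2,1), (2,2), (3,2), (4,2), (5,2)]

step 1: expand (2,1) (f=7, h=3) → closed; open now [(1,1) g=5 f=7, (2,3) g=4 f=7, (3,1) g=3 f=7, (3,3) g=3 f=7, (4,3) g=2 f=7, (5,1) g=1 f=7, (5,3) g=1 f=7]
step 2: expand (1,1) (f=7, h=2) → closed; open now [(0,1) g=6 f=7, (1,0) g=6 f=9, (2,3) g=4 f=7, (3,1) g=3 f=7, (3,3) g=3 f=7, (4,3) g=2 f=7, (5,1) g=1 f=7, (5,3) g=1 f=7]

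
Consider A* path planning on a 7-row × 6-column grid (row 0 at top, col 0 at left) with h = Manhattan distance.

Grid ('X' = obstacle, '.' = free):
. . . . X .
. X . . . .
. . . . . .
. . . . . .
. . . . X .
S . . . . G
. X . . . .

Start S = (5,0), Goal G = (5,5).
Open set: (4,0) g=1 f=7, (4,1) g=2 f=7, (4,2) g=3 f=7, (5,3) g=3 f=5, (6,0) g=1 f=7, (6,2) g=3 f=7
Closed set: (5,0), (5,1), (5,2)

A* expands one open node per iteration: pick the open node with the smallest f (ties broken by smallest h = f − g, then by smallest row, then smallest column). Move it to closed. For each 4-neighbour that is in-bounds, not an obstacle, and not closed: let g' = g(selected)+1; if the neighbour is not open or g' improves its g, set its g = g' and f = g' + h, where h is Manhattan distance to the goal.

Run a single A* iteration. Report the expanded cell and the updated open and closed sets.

expanded=(5,3); open=[(4,0) g=1 f=7, (4,1) g=2 f=7, (4,2) g=3 f=7, (4,3) g=4 f=7, (5,4) g=4 f=5, (6,0) g=1 f=7, (6,2) g=3 f=7, (6,3) g=4 f=7]; closed=[(5,0), (5,1), (5,2), (5,3)]

step 1: expand (5,3) (f=5, h=2) → closed; open now [(4,0) g=1 f=7, (4,1) g=2 f=7, (4,2) g=3 f=7, (4,3) g=4 f=7, (5,4) g=4 f=5, (6,0) g=1 f=7, (6,2) g=3 f=7, (6,3) g=4 f=7]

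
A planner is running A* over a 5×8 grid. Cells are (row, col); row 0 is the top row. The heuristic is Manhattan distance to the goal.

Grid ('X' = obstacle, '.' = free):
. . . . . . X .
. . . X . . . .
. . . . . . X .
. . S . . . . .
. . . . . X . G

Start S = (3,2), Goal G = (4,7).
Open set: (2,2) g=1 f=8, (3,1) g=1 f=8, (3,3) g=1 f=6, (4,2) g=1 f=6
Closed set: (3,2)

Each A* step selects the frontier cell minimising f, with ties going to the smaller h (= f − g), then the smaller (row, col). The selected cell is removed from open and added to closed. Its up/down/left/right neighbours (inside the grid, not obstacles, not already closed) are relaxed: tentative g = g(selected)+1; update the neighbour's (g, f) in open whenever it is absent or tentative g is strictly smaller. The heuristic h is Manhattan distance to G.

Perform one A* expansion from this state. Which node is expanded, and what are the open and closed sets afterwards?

step 1: expand (3,3) (f=6, h=5) → closed; open now [(2,2) g=1 f=8, (2,3) g=2 f=8, (3,1) g=1 f=8, (3,4) g=2 f=6, (4,2) g=1 f=6, (4,3) g=2 f=6]

expanded=(3,3); open=[(2,2) g=1 f=8, (2,3) g=2 f=8, (3,1) g=1 f=8, (3,4) g=2 f=6, (4,2) g=1 f=6, (4,3) g=2 f=6]; closed=[(3,2), (3,3)]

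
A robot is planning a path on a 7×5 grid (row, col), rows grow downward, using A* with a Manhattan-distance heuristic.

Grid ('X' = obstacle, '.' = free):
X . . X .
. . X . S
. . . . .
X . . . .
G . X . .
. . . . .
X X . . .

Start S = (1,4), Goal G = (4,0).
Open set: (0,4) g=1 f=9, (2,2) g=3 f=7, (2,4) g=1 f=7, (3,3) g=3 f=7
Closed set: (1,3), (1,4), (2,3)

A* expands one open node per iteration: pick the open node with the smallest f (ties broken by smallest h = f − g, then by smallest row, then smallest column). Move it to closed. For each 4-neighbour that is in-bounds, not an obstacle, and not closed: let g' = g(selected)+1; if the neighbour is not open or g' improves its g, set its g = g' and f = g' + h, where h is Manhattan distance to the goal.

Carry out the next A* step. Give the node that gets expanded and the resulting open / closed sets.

expanded=(2,2); open=[(0,4) g=1 f=9, (2,1) g=4 f=7, (2,4) g=1 f=7, (3,2) g=4 f=7, (3,3) g=3 f=7]; closed=[(1,3), (1,4), (2,2), (2,3)]

step 1: expand (2,2) (f=7, h=4) → closed; open now [(0,4) g=1 f=9, (2,1) g=4 f=7, (2,4) g=1 f=7, (3,2) g=4 f=7, (3,3) g=3 f=7]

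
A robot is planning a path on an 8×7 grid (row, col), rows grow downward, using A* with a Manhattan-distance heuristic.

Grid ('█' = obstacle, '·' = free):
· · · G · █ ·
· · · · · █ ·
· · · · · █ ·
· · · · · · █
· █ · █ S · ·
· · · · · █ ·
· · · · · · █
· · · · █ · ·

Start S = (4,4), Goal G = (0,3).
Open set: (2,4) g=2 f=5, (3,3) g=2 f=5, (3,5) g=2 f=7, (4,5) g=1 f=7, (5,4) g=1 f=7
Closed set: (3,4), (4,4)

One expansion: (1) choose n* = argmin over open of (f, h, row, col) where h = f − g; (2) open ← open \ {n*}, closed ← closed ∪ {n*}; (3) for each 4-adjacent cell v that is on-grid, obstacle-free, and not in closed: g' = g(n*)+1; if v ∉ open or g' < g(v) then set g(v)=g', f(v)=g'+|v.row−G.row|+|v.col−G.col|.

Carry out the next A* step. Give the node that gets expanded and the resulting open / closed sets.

step 1: expand (2,4) (f=5, h=3) → closed; open now [(1,4) g=3 f=5, (2,3) g=3 f=5, (3,3) g=2 f=5, (3,5) g=2 f=7, (4,5) g=1 f=7, (5,4) g=1 f=7]

expanded=(2,4); open=[(1,4) g=3 f=5, (2,3) g=3 f=5, (3,3) g=2 f=5, (3,5) g=2 f=7, (4,5) g=1 f=7, (5,4) g=1 f=7]; closed=[(2,4), (3,4), (4,4)]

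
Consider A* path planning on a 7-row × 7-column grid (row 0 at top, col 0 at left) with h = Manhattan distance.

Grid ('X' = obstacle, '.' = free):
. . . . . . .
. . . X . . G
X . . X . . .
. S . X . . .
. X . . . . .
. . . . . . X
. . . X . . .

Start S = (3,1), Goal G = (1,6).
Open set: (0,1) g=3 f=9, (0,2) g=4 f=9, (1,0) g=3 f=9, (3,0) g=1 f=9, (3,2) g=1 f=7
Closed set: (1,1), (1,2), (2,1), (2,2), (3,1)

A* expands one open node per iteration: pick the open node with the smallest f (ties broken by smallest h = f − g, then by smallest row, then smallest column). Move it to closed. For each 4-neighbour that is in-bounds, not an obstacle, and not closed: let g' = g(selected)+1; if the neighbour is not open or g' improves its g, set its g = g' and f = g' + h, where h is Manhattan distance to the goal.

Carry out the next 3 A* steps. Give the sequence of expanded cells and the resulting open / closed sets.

step 1: expand (3,2) (f=7, h=6) → closed; open now [(0,1) g=3 f=9, (0,2) g=4 f=9, (1,0) g=3 f=9, (3,0) g=1 f=9, (4,2) g=2 f=9]
step 2: expand (0,2) (f=9, h=5) → closed; open now [(0,1) g=3 f=9, (0,3) g=5 f=9, (1,0) g=3 f=9, (3,0) g=1 f=9, (4,2) g=2 f=9]
step 3: expand (0,3) (f=9, h=4) → closed; open now [(0,1) g=3 f=9, (0,4) g=6 f=9, (1,0) g=3 f=9, (3,0) g=1 f=9, (4,2) g=2 f=9]

order=[(3,2) → (0,2) → (0,3)]; open=[(0,1) g=3 f=9, (0,4) g=6 f=9, (1,0) g=3 f=9, (3,0) g=1 f=9, (4,2) g=2 f=9]; closed=[(0,2), (0,3), (1,1), (1,2), (2,1), (2,2), (3,1), (3,2)]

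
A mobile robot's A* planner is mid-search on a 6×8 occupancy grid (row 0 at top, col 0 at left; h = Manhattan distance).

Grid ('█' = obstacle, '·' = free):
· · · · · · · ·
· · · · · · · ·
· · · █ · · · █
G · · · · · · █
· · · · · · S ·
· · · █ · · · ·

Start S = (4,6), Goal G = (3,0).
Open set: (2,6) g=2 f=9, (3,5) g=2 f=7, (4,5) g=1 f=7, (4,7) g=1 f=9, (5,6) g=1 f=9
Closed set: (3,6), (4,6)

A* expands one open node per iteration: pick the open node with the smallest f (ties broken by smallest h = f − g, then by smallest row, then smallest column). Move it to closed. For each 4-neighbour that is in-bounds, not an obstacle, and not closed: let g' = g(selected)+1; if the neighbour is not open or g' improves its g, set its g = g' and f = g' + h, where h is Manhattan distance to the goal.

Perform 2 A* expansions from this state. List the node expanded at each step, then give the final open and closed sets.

step 1: expand (3,5) (f=7, h=5) → closed; open now [(2,5) g=3 f=9, (2,6) g=2 f=9, (3,4) g=3 f=7, (4,5) g=1 f=7, (4,7) g=1 f=9, (5,6) g=1 f=9]
step 2: expand (3,4) (f=7, h=4) → closed; open now [(2,4) g=4 f=9, (2,5) g=3 f=9, (2,6) g=2 f=9, (3,3) g=4 f=7, (4,4) g=4 f=9, (4,5) g=1 f=7, (4,7) g=1 f=9, (5,6) g=1 f=9]

order=[(3,5) → (3,4)]; open=[(2,4) g=4 f=9, (2,5) g=3 f=9, (2,6) g=2 f=9, (3,3) g=4 f=7, (4,4) g=4 f=9, (4,5) g=1 f=7, (4,7) g=1 f=9, (5,6) g=1 f=9]; closed=[(3,4), (3,5), (3,6), (4,6)]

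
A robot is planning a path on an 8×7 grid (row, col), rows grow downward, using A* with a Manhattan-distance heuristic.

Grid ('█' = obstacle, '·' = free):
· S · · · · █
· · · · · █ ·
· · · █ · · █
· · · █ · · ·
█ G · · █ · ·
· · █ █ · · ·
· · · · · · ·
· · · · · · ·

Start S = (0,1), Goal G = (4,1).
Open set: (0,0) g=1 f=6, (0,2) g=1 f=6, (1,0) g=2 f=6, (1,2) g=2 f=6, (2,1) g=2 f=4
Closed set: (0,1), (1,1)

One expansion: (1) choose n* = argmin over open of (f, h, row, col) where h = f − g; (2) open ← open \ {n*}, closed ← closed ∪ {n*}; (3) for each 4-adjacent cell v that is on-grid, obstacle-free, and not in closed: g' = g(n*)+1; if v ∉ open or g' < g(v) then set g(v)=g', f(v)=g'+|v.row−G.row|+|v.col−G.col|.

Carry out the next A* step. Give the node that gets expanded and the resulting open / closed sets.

expanded=(2,1); open=[(0,0) g=1 f=6, (0,2) g=1 f=6, (1,0) g=2 f=6, (1,2) g=2 f=6, (2,0) g=3 f=6, (2,2) g=3 f=6, (3,1) g=3 f=4]; closed=[(0,1), (1,1), (2,1)]

step 1: expand (2,1) (f=4, h=2) → closed; open now [(0,0) g=1 f=6, (0,2) g=1 f=6, (1,0) g=2 f=6, (1,2) g=2 f=6, (2,0) g=3 f=6, (2,2) g=3 f=6, (3,1) g=3 f=4]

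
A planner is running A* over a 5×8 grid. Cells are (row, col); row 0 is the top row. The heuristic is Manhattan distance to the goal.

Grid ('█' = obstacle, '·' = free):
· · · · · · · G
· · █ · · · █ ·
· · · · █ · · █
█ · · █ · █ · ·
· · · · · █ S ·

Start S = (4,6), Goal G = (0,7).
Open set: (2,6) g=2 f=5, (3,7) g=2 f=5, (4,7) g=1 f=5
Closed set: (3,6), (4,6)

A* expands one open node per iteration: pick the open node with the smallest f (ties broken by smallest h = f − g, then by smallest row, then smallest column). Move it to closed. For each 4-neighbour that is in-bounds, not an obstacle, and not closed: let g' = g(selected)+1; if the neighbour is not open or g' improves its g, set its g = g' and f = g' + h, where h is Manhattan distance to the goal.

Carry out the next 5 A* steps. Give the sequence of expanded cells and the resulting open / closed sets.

order=[(2,6) → (3,7) → (4,7) → (2,5) → (1,5)]; open=[(0,5) g=5 f=7, (1,4) g=5 f=9]; closed=[(1,5), (2,5), (2,6), (3,6), (3,7), (4,6), (4,7)]

step 1: expand (2,6) (f=5, h=3) → closed; open now [(2,5) g=3 f=7, (3,7) g=2 f=5, (4,7) g=1 f=5]
step 2: expand (3,7) (f=5, h=3) → closed; open now [(2,5) g=3 f=7, (4,7) g=1 f=5]
step 3: expand (4,7) (f=5, h=4) → closed; open now [(2,5) g=3 f=7]
step 4: expand (2,5) (f=7, h=4) → closed; open now [(1,5) g=4 f=7]
step 5: expand (1,5) (f=7, h=3) → closed; open now [(0,5) g=5 f=7, (1,4) g=5 f=9]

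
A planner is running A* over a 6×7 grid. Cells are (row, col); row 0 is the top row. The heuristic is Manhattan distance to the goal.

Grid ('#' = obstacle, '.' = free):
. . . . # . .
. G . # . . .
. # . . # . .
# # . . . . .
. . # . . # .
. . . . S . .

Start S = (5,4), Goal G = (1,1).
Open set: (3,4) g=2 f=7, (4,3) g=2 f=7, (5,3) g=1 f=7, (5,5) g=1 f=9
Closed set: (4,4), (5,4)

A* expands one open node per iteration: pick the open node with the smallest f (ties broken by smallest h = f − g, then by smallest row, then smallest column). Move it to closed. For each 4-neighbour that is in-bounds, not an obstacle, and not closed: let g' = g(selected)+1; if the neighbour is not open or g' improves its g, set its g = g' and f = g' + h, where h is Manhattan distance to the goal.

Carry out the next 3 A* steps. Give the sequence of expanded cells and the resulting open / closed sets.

step 1: expand (3,4) (f=7, h=5) → closed; open now [(3,3) g=3 f=7, (3,5) g=3 f=9, (4,3) g=2 f=7, (5,3) g=1 f=7, (5,5) g=1 f=9]
step 2: expand (3,3) (f=7, h=4) → closed; open now [(2,3) g=4 f=7, (3,2) g=4 f=7, (3,5) g=3 f=9, (4,3) g=2 f=7, (5,3) g=1 f=7, (5,5) g=1 f=9]
step 3: expand (2,3) (f=7, h=3) → closed; open now [(2,2) g=5 f=7, (3,2) g=4 f=7, (3,5) g=3 f=9, (4,3) g=2 f=7, (5,3) g=1 f=7, (5,5) g=1 f=9]

order=[(3,4) → (3,3) → (2,3)]; open=[(2,2) g=5 f=7, (3,2) g=4 f=7, (3,5) g=3 f=9, (4,3) g=2 f=7, (5,3) g=1 f=7, (5,5) g=1 f=9]; closed=[(2,3), (3,3), (3,4), (4,4), (5,4)]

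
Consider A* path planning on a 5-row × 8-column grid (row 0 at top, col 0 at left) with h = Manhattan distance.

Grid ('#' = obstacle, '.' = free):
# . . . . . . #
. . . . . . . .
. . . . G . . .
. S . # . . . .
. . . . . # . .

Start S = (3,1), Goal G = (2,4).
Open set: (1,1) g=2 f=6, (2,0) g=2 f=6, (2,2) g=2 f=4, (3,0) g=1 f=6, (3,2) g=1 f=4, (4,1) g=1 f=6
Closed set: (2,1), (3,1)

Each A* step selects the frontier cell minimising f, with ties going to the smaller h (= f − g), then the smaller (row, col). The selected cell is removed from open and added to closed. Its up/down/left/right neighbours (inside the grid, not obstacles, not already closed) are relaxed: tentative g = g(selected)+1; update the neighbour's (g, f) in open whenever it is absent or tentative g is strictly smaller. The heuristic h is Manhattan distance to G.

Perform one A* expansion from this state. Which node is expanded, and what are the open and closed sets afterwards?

step 1: expand (2,2) (f=4, h=2) → closed; open now [(1,1) g=2 f=6, (1,2) g=3 f=6, (2,0) g=2 f=6, (2,3) g=3 f=4, (3,0) g=1 f=6, (3,2) g=1 f=4, (4,1) g=1 f=6]

expanded=(2,2); open=[(1,1) g=2 f=6, (1,2) g=3 f=6, (2,0) g=2 f=6, (2,3) g=3 f=4, (3,0) g=1 f=6, (3,2) g=1 f=4, (4,1) g=1 f=6]; closed=[(2,1), (2,2), (3,1)]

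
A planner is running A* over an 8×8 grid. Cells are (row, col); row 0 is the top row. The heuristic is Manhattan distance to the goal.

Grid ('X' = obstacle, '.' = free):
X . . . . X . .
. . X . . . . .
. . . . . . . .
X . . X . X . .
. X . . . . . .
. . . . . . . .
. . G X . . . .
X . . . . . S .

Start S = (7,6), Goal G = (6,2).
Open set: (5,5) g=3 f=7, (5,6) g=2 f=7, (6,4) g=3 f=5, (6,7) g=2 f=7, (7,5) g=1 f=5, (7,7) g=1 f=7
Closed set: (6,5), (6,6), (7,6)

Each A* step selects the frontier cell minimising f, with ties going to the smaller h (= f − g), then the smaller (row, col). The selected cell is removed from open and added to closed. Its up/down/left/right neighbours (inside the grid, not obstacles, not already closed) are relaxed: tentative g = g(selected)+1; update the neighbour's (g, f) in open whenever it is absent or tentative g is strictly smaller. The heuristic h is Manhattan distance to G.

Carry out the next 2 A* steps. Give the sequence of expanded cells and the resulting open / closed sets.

step 1: expand (6,4) (f=5, h=2) → closed; open now [(5,4) g=4 f=7, (5,5) g=3 f=7, (5,6) g=2 f=7, (6,7) g=2 f=7, (7,4) g=4 f=7, (7,5) g=1 f=5, (7,7) g=1 f=7]
step 2: expand (7,5) (f=5, h=4) → closed; open now [(5,4) g=4 f=7, (5,5) g=3 f=7, (5,6) g=2 f=7, (6,7) g=2 f=7, (7,4) g=2 f=5, (7,7) g=1 f=7]

order=[(6,4) → (7,5)]; open=[(5,4) g=4 f=7, (5,5) g=3 f=7, (5,6) g=2 f=7, (6,7) g=2 f=7, (7,4) g=2 f=5, (7,7) g=1 f=7]; closed=[(6,4), (6,5), (6,6), (7,5), (7,6)]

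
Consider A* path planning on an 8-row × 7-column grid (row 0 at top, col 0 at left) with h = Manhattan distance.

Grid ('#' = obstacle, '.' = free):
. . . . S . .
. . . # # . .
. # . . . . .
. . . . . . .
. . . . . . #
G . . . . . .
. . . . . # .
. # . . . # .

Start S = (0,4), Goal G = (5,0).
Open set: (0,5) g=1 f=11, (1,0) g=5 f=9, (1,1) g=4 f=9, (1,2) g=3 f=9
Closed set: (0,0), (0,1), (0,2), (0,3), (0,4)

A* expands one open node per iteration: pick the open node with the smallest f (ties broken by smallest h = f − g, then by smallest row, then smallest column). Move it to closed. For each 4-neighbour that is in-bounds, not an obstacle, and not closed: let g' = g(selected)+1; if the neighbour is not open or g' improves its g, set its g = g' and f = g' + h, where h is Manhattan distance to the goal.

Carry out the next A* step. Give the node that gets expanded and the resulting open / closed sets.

step 1: expand (1,0) (f=9, h=4) → closed; open now [(0,5) g=1 f=11, (1,1) g=4 f=9, (1,2) g=3 f=9, (2,0) g=6 f=9]

expanded=(1,0); open=[(0,5) g=1 f=11, (1,1) g=4 f=9, (1,2) g=3 f=9, (2,0) g=6 f=9]; closed=[(0,0), (0,1), (0,2), (0,3), (0,4), (1,0)]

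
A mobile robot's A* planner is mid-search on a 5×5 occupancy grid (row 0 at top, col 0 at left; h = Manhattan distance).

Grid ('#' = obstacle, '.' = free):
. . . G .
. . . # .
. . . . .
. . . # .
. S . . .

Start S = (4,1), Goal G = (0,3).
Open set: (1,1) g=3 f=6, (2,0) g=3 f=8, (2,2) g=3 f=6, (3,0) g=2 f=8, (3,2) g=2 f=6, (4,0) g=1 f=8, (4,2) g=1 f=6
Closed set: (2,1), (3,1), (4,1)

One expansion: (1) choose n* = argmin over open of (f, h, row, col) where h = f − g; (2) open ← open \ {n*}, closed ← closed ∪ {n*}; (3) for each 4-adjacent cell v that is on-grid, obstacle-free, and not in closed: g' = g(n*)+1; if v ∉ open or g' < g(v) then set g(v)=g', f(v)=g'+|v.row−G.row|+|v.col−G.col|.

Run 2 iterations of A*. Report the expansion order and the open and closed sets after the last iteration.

step 1: expand (1,1) (f=6, h=3) → closed; open now [(0,1) g=4 f=6, (1,0) g=4 f=8, (1,2) g=4 f=6, (2,0) g=3 f=8, (2,2) g=3 f=6, (3,0) g=2 f=8, (3,2) g=2 f=6, (4,0) g=1 f=8, (4,2) g=1 f=6]
step 2: expand (0,1) (f=6, h=2) → closed; open now [(0,0) g=5 f=8, (0,2) g=5 f=6, (1,0) g=4 f=8, (1,2) g=4 f=6, (2,0) g=3 f=8, (2,2) g=3 f=6, (3,0) g=2 f=8, (3,2) g=2 f=6, (4,0) g=1 f=8, (4,2) g=1 f=6]

order=[(1,1) → (0,1)]; open=[(0,0) g=5 f=8, (0,2) g=5 f=6, (1,0) g=4 f=8, (1,2) g=4 f=6, (2,0) g=3 f=8, (2,2) g=3 f=6, (3,0) g=2 f=8, (3,2) g=2 f=6, (4,0) g=1 f=8, (4,2) g=1 f=6]; closed=[(0,1), (1,1), (2,1), (3,1), (4,1)]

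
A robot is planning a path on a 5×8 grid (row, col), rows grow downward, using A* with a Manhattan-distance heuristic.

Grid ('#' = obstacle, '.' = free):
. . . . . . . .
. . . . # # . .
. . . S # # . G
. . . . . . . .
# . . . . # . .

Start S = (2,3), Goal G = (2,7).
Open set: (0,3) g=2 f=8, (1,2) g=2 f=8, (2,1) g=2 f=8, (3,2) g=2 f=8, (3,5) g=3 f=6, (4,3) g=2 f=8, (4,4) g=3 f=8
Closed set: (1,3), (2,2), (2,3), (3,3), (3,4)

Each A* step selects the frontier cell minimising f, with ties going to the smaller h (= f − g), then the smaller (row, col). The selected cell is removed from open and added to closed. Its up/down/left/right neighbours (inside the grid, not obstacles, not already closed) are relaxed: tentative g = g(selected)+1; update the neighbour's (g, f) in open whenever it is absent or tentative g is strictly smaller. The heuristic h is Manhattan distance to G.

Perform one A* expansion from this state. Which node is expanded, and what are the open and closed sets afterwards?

step 1: expand (3,5) (f=6, h=3) → closed; open now [(0,3) g=2 f=8, (1,2) g=2 f=8, (2,1) g=2 f=8, (3,2) g=2 f=8, (3,6) g=4 f=6, (4,3) g=2 f=8, (4,4) g=3 f=8]

expanded=(3,5); open=[(0,3) g=2 f=8, (1,2) g=2 f=8, (2,1) g=2 f=8, (3,2) g=2 f=8, (3,6) g=4 f=6, (4,3) g=2 f=8, (4,4) g=3 f=8]; closed=[(1,3), (2,2), (2,3), (3,3), (3,4), (3,5)]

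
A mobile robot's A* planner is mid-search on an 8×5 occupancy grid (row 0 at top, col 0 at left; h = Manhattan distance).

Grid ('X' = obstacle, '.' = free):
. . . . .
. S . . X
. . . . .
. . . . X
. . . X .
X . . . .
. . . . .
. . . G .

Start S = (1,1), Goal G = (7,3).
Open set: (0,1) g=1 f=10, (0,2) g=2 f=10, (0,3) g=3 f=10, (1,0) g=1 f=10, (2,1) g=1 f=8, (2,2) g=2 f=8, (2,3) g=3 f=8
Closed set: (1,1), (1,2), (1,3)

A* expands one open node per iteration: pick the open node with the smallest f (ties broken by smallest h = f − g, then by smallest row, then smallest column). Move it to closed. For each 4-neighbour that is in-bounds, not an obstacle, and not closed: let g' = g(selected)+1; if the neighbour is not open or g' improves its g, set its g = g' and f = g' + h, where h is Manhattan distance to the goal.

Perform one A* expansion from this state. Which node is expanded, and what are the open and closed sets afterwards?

step 1: expand (2,3) (f=8, h=5) → closed; open now [(0,1) g=1 f=10, (0,2) g=2 f=10, (0,3) g=3 f=10, (1,0) g=1 f=10, (2,1) g=1 f=8, (2,2) g=2 f=8, (2,4) g=4 f=10, (3,3) g=4 f=8]

expanded=(2,3); open=[(0,1) g=1 f=10, (0,2) g=2 f=10, (0,3) g=3 f=10, (1,0) g=1 f=10, (2,1) g=1 f=8, (2,2) g=2 f=8, (2,4) g=4 f=10, (3,3) g=4 f=8]; closed=[(1,1), (1,2), (1,3), (2,3)]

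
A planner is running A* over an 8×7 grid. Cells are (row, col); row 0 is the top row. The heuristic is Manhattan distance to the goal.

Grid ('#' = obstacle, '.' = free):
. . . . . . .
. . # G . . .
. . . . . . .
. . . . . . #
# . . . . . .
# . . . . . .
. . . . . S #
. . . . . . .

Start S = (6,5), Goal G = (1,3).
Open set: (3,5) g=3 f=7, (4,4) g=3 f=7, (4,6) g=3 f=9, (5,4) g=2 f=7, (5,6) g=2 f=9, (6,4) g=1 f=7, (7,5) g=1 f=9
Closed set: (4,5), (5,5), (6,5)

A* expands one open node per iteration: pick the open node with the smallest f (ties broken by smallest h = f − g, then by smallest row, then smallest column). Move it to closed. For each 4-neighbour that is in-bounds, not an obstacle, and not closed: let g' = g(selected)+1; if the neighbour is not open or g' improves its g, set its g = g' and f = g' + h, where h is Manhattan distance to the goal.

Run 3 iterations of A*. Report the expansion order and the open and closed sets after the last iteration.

order=[(3,5) → (2,5) → (1,5)]; open=[(0,5) g=6 f=9, (1,4) g=6 f=7, (1,6) g=6 f=9, (2,4) g=5 f=7, (2,6) g=5 f=9, (3,4) g=4 f=7, (4,4) g=3 f=7, (4,6) g=3 f=9, (5,4) g=2 f=7, (5,6) g=2 f=9, (6,4) g=1 f=7, (7,5) g=1 f=9]; closed=[(1,5), (2,5), (3,5), (4,5), (5,5), (6,5)]

step 1: expand (3,5) (f=7, h=4) → closed; open now [(2,5) g=4 f=7, (3,4) g=4 f=7, (4,4) g=3 f=7, (4,6) g=3 f=9, (5,4) g=2 f=7, (5,6) g=2 f=9, (6,4) g=1 f=7, (7,5) g=1 f=9]
step 2: expand (2,5) (f=7, h=3) → closed; open now [(1,5) g=5 f=7, (2,4) g=5 f=7, (2,6) g=5 f=9, (3,4) g=4 f=7, (4,4) g=3 f=7, (4,6) g=3 f=9, (5,4) g=2 f=7, (5,6) g=2 f=9, (6,4) g=1 f=7, (7,5) g=1 f=9]
step 3: expand (1,5) (f=7, h=2) → closed; open now [(0,5) g=6 f=9, (1,4) g=6 f=7, (1,6) g=6 f=9, (2,4) g=5 f=7, (2,6) g=5 f=9, (3,4) g=4 f=7, (4,4) g=3 f=7, (4,6) g=3 f=9, (5,4) g=2 f=7, (5,6) g=2 f=9, (6,4) g=1 f=7, (7,5) g=1 f=9]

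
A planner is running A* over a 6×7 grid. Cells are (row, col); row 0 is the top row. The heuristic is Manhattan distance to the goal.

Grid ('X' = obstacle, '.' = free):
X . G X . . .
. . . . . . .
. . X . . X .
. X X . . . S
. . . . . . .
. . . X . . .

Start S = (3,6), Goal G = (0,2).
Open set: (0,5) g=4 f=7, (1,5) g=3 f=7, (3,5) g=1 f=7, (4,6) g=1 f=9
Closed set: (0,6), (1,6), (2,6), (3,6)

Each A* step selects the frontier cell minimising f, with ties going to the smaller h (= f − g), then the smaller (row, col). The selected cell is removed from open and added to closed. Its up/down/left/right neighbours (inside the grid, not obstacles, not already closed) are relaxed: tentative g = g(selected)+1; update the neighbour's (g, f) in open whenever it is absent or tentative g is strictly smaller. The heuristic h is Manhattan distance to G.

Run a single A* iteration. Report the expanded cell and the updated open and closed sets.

expanded=(0,5); open=[(0,4) g=5 f=7, (1,5) g=3 f=7, (3,5) g=1 f=7, (4,6) g=1 f=9]; closed=[(0,5), (0,6), (1,6), (2,6), (3,6)]

step 1: expand (0,5) (f=7, h=3) → closed; open now [(0,4) g=5 f=7, (1,5) g=3 f=7, (3,5) g=1 f=7, (4,6) g=1 f=9]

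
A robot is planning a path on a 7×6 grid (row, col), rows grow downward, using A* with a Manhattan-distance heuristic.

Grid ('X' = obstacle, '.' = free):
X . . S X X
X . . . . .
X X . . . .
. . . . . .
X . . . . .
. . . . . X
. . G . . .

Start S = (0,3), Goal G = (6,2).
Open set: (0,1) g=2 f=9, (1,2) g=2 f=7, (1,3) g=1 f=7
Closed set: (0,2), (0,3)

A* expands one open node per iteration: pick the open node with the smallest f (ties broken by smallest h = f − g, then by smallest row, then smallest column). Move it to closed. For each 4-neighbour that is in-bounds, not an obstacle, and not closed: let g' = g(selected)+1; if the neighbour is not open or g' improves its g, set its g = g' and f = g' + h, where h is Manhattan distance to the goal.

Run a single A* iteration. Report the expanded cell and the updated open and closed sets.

expanded=(1,2); open=[(0,1) g=2 f=9, (1,1) g=3 f=9, (1,3) g=1 f=7, (2,2) g=3 f=7]; closed=[(0,2), (0,3), (1,2)]

step 1: expand (1,2) (f=7, h=5) → closed; open now [(0,1) g=2 f=9, (1,1) g=3 f=9, (1,3) g=1 f=7, (2,2) g=3 f=7]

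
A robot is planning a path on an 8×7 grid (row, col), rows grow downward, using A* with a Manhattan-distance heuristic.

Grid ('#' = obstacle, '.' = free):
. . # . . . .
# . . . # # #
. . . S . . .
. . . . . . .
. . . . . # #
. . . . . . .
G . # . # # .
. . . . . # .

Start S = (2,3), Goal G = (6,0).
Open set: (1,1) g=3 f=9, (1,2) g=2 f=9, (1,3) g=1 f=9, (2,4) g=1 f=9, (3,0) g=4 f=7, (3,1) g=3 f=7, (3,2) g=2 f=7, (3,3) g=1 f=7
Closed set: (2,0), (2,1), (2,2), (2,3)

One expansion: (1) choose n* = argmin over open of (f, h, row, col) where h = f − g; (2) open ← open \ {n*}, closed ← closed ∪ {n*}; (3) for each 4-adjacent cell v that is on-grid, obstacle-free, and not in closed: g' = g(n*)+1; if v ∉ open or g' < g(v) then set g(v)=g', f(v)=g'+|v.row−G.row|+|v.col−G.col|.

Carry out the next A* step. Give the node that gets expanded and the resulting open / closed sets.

step 1: expand (3,0) (f=7, h=3) → closed; open now [(1,1) g=3 f=9, (1,2) g=2 f=9, (1,3) g=1 f=9, (2,4) g=1 f=9, (3,1) g=3 f=7, (3,2) g=2 f=7, (3,3) g=1 f=7, (4,0) g=5 f=7]

expanded=(3,0); open=[(1,1) g=3 f=9, (1,2) g=2 f=9, (1,3) g=1 f=9, (2,4) g=1 f=9, (3,1) g=3 f=7, (3,2) g=2 f=7, (3,3) g=1 f=7, (4,0) g=5 f=7]; closed=[(2,0), (2,1), (2,2), (2,3), (3,0)]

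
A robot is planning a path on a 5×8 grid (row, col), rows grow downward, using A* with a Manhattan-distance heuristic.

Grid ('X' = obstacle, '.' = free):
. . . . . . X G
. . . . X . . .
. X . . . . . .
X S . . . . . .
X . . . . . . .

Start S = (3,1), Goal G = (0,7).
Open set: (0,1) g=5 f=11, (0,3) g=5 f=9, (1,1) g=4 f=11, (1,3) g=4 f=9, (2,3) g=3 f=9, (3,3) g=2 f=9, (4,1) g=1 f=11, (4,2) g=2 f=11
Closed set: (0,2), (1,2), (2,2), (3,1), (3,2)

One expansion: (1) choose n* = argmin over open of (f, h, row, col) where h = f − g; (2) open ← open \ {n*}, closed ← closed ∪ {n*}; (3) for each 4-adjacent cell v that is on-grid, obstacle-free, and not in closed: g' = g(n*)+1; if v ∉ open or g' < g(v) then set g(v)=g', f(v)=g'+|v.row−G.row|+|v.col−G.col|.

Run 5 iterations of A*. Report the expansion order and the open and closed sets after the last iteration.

step 1: expand (0,3) (f=9, h=4) → closed; open now [(0,1) g=5 f=11, (0,4) g=6 f=9, (1,1) g=4 f=11, (1,3) g=4 f=9, (2,3) g=3 f=9, (3,3) g=2 f=9, (4,1) g=1 f=11, (4,2) g=2 f=11]
step 2: expand (0,4) (f=9, h=3) → closed; open now [(0,1) g=5 f=11, (0,5) g=7 f=9, (1,1) g=4 f=11, (1,3) g=4 f=9, (2,3) g=3 f=9, (3,3) g=2 f=9, (4,1) g=1 f=11, (4,2) g=2 f=11]
step 3: expand (0,5) (f=9, h=2) → closed; open now [(0,1) g=5 f=11, (1,1) g=4 f=11, (1,3) g=4 f=9, (1,5) g=8 f=11, (2,3) g=3 f=9, (3,3) g=2 f=9, (4,1) g=1 f=11, (4,2) g=2 f=11]
step 4: expand (1,3) (f=9, h=5) → closed; open now [(0,1) g=5 f=11, (1,1) g=4 f=11, (1,5) g=8 f=11, (2,3) g=3 f=9, (3,3) g=2 f=9, (4,1) g=1 f=11, (4,2) g=2 f=11]
step 5: expand (2,3) (f=9, h=6) → closed; open now [(0,1) g=5 f=11, (1,1) g=4 f=11, (1,5) g=8 f=11, (2,4) g=4 f=9, (3,3) g=2 f=9, (4,1) g=1 f=11, (4,2) g=2 f=11]

order=[(0,3) → (0,4) → (0,5) → (1,3) → (2,3)]; open=[(0,1) g=5 f=11, (1,1) g=4 f=11, (1,5) g=8 f=11, (2,4) g=4 f=9, (3,3) g=2 f=9, (4,1) g=1 f=11, (4,2) g=2 f=11]; closed=[(0,2), (0,3), (0,4), (0,5), (1,2), (1,3), (2,2), (2,3), (3,1), (3,2)]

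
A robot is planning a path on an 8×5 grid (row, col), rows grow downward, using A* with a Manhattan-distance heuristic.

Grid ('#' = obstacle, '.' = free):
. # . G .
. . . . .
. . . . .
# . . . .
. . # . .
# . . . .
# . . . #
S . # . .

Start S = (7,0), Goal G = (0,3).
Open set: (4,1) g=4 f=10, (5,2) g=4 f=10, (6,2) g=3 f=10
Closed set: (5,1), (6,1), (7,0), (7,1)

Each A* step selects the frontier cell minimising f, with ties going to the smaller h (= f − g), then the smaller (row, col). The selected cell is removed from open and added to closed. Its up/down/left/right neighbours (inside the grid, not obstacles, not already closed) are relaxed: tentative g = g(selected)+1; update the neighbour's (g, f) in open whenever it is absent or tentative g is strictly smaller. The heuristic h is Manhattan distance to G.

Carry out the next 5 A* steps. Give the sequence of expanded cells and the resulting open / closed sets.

step 1: expand (4,1) (f=10, h=6) → closed; open now [(3,1) g=5 f=10, (4,0) g=5 f=12, (5,2) g=4 f=10, (6,2) g=3 f=10]
step 2: expand (3,1) (f=10, h=5) → closed; open now [(2,1) g=6 f=10, (3,2) g=6 f=10, (4,0) g=5 f=12, (5,2) g=4 f=10, (6,2) g=3 f=10]
step 3: expand (2,1) (f=10, h=4) → closed; open now [(1,1) g=7 f=10, (2,0) g=7 f=12, (2,2) g=7 f=10, (3,2) g=6 f=10, (4,0) g=5 f=12, (5,2) g=4 f=10, (6,2) g=3 f=10]
step 4: expand (1,1) (f=10, h=3) → closed; open now [(1,0) g=8 f=12, (1,2) g=8 f=10, (2,0) g=7 f=12, (2,2) g=7 f=10, (3,2) g=6 f=10, (4,0) g=5 f=12, (5,2) g=4 f=10, (6,2) g=3 f=10]
step 5: expand (1,2) (f=10, h=2) → closed; open now [(0,2) g=9 f=10, (1,0) g=8 f=12, (1,3) g=9 f=10, (2,0) g=7 f=12, (2,2) g=7 f=10, (3,2) g=6 f=10, (4,0) g=5 f=12, (5,2) g=4 f=10, (6,2) g=3 f=10]

order=[(4,1) → (3,1) → (2,1) → (1,1) → (1,2)]; open=[(0,2) g=9 f=10, (1,0) g=8 f=12, (1,3) g=9 f=10, (2,0) g=7 f=12, (2,2) g=7 f=10, (3,2) g=6 f=10, (4,0) g=5 f=12, (5,2) g=4 f=10, (6,2) g=3 f=10]; closed=[(1,1), (1,2), (2,1), (3,1), (4,1), (5,1), (6,1), (7,0), (7,1)]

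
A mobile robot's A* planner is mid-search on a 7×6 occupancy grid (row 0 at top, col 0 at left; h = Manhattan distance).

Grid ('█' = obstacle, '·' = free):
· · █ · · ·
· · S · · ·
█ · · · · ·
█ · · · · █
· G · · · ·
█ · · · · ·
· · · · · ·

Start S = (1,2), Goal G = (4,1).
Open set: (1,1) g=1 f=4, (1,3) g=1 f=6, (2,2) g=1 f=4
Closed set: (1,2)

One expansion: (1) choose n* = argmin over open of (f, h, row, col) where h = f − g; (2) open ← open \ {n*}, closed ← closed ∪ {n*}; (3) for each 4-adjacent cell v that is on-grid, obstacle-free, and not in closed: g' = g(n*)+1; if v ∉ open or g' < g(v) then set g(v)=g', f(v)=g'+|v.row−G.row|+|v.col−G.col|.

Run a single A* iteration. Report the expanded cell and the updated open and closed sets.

expanded=(1,1); open=[(0,1) g=2 f=6, (1,0) g=2 f=6, (1,3) g=1 f=6, (2,1) g=2 f=4, (2,2) g=1 f=4]; closed=[(1,1), (1,2)]

step 1: expand (1,1) (f=4, h=3) → closed; open now [(0,1) g=2 f=6, (1,0) g=2 f=6, (1,3) g=1 f=6, (2,1) g=2 f=4, (2,2) g=1 f=4]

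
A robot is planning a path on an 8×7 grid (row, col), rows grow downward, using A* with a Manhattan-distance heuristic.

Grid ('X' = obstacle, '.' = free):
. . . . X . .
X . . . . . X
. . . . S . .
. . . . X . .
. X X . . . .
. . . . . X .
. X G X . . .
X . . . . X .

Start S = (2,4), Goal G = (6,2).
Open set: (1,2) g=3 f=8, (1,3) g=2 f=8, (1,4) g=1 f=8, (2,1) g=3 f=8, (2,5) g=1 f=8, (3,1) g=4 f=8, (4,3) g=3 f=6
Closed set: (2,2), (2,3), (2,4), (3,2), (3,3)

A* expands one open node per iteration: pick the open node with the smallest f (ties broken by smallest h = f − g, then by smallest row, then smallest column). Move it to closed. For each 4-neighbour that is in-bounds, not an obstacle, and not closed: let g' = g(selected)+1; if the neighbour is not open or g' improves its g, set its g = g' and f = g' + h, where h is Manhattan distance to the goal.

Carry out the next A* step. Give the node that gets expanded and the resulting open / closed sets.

expanded=(4,3); open=[(1,2) g=3 f=8, (1,3) g=2 f=8, (1,4) g=1 f=8, (2,1) g=3 f=8, (2,5) g=1 f=8, (3,1) g=4 f=8, (4,4) g=4 f=8, (5,3) g=4 f=6]; closed=[(2,2), (2,3), (2,4), (3,2), (3,3), (4,3)]

step 1: expand (4,3) (f=6, h=3) → closed; open now [(1,2) g=3 f=8, (1,3) g=2 f=8, (1,4) g=1 f=8, (2,1) g=3 f=8, (2,5) g=1 f=8, (3,1) g=4 f=8, (4,4) g=4 f=8, (5,3) g=4 f=6]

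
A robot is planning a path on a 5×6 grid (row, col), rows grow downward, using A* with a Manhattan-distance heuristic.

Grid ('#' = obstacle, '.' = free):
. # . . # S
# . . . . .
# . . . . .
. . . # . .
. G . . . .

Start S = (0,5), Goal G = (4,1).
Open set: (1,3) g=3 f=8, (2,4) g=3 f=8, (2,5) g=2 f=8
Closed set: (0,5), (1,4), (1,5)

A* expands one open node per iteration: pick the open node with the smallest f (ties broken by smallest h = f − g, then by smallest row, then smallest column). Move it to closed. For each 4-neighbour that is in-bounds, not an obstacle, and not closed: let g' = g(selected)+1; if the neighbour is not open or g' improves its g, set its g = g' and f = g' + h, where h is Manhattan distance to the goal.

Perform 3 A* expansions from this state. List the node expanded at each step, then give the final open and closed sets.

step 1: expand (1,3) (f=8, h=5) → closed; open now [(0,3) g=4 f=10, (1,2) g=4 f=8, (2,3) g=4 f=8, (2,4) g=3 f=8, (2,5) g=2 f=8]
step 2: expand (1,2) (f=8, h=4) → closed; open now [(0,2) g=5 f=10, (0,3) g=4 f=10, (1,1) g=5 f=8, (2,2) g=5 f=8, (2,3) g=4 f=8, (2,4) g=3 f=8, (2,5) g=2 f=8]
step 3: expand (1,1) (f=8, h=3) → closed; open now [(0,2) g=5 f=10, (0,3) g=4 f=10, (2,1) g=6 f=8, (2,2) g=5 f=8, (2,3) g=4 f=8, (2,4) g=3 f=8, (2,5) g=2 f=8]

order=[(1,3) → (1,2) → (1,1)]; open=[(0,2) g=5 f=10, (0,3) g=4 f=10, (2,1) g=6 f=8, (2,2) g=5 f=8, (2,3) g=4 f=8, (2,4) g=3 f=8, (2,5) g=2 f=8]; closed=[(0,5), (1,1), (1,2), (1,3), (1,4), (1,5)]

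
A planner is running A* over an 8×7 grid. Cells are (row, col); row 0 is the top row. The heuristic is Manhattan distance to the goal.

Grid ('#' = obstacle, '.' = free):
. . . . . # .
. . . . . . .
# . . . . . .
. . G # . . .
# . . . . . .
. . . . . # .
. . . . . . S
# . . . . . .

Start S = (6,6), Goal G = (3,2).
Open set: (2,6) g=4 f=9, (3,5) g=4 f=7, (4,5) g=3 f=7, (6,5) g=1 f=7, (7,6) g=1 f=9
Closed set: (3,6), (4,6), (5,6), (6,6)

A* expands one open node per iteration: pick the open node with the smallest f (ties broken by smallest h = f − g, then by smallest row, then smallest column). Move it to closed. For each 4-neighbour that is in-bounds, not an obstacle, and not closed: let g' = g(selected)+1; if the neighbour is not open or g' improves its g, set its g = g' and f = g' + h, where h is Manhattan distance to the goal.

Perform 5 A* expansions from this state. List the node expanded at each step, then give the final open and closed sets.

step 1: expand (3,5) (f=7, h=3) → closed; open now [(2,5) g=5 f=9, (2,6) g=4 f=9, (3,4) g=5 f=7, (4,5) g=3 f=7, (6,5) g=1 f=7, (7,6) g=1 f=9]
step 2: expand (3,4) (f=7, h=2) → closed; open now [(2,4) g=6 f=9, (2,5) g=5 f=9, (2,6) g=4 f=9, (4,4) g=6 f=9, (4,5) g=3 f=7, (6,5) g=1 f=7, (7,6) g=1 f=9]
step 3: expand (4,5) (f=7, h=4) → closed; open now [(2,4) g=6 f=9, (2,5) g=5 f=9, (2,6) g=4 f=9, (4,4) g=4 f=7, (6,5) g=1 f=7, (7,6) g=1 f=9]
step 4: expand (4,4) (f=7, h=3) → closed; open now [(2,4) g=6 f=9, (2,5) g=5 f=9, (2,6) g=4 f=9, (4,3) g=5 f=7, (5,4) g=5 f=9, (6,5) g=1 f=7, (7,6) g=1 f=9]
step 5: expand (4,3) (f=7, h=2) → closed; open now [(2,4) g=6 f=9, (2,5) g=5 f=9, (2,6) g=4 f=9, (4,2) g=6 f=7, (5,3) g=6 f=9, (5,4) g=5 f=9, (6,5) g=1 f=7, (7,6) g=1 f=9]

order=[(3,5) → (3,4) → (4,5) → (4,4) → (4,3)]; open=[(2,4) g=6 f=9, (2,5) g=5 f=9, (2,6) g=4 f=9, (4,2) g=6 f=7, (5,3) g=6 f=9, (5,4) g=5 f=9, (6,5) g=1 f=7, (7,6) g=1 f=9]; closed=[(3,4), (3,5), (3,6), (4,3), (4,4), (4,5), (4,6), (5,6), (6,6)]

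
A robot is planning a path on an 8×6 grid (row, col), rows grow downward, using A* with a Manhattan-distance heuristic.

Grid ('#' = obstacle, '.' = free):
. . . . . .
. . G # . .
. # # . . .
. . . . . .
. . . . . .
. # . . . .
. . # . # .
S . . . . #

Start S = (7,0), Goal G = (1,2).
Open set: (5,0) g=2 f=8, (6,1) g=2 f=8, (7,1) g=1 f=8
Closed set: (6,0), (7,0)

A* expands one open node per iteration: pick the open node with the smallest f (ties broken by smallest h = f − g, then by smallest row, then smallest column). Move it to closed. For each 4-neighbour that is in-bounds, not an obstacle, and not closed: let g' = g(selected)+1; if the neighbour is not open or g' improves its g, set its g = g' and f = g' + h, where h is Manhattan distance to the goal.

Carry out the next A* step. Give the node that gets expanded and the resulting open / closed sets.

step 1: expand (5,0) (f=8, h=6) → closed; open now [(4,0) g=3 f=8, (6,1) g=2 f=8, (7,1) g=1 f=8]

expanded=(5,0); open=[(4,0) g=3 f=8, (6,1) g=2 f=8, (7,1) g=1 f=8]; closed=[(5,0), (6,0), (7,0)]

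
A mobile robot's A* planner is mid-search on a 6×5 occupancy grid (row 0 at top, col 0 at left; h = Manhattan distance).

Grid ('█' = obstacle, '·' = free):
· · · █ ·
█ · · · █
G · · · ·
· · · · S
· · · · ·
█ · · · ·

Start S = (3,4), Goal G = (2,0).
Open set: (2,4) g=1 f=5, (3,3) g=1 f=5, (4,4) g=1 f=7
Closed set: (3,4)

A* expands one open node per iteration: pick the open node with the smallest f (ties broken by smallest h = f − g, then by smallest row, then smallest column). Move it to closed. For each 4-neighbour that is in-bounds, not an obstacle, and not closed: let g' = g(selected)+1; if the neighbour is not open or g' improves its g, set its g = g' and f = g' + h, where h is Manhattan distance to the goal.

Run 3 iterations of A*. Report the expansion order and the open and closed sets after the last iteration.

step 1: expand (2,4) (f=5, h=4) → closed; open now [(2,3) g=2 f=5, (3,3) g=1 f=5, (4,4) g=1 f=7]
step 2: expand (2,3) (f=5, h=3) → closed; open now [(1,3) g=3 f=7, (2,2) g=3 f=5, (3,3) g=1 f=5, (4,4) g=1 f=7]
step 3: expand (2,2) (f=5, h=2) → closed; open now [(1,2) g=4 f=7, (1,3) g=3 f=7, (2,1) g=4 f=5, (3,2) g=4 f=7, (3,3) g=1 f=5, (4,4) g=1 f=7]

order=[(2,4) → (2,3) → (2,2)]; open=[(1,2) g=4 f=7, (1,3) g=3 f=7, (2,1) g=4 f=5, (3,2) g=4 f=7, (3,3) g=1 f=5, (4,4) g=1 f=7]; closed=[(2,2), (2,3), (2,4), (3,4)]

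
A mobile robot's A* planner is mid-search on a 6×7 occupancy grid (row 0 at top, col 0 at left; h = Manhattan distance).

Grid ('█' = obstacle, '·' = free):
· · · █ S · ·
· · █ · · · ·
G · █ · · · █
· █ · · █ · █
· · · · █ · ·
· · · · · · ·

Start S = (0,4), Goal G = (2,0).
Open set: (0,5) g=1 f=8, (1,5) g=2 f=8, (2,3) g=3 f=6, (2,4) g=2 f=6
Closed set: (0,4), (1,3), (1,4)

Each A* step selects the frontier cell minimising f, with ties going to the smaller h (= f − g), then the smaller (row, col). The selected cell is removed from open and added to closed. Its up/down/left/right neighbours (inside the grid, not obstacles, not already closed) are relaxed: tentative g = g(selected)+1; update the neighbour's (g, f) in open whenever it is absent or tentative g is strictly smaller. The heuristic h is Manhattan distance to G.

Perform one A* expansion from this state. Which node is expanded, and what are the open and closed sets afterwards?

expanded=(2,3); open=[(0,5) g=1 f=8, (1,5) g=2 f=8, (2,4) g=2 f=6, (3,3) g=4 f=8]; closed=[(0,4), (1,3), (1,4), (2,3)]

step 1: expand (2,3) (f=6, h=3) → closed; open now [(0,5) g=1 f=8, (1,5) g=2 f=8, (2,4) g=2 f=6, (3,3) g=4 f=8]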